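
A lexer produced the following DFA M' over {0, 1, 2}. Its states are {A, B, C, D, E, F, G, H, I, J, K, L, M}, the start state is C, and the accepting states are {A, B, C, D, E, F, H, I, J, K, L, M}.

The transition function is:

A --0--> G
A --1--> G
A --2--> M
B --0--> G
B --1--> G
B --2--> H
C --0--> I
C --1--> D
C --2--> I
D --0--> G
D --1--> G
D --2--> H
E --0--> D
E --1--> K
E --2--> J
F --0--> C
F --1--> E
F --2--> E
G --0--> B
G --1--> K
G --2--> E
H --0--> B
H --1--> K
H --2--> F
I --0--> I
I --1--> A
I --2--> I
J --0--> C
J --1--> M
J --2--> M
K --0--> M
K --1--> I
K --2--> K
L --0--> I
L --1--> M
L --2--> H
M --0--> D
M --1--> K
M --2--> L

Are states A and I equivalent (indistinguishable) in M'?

Initial partition by acceptance: {A,B,C,D,E,F,H,I,J,K,L,M} | {G}.
Refine {A,B,C,D,E,F,H,I,J,K,L,M} on symbol 0: members go to different blocks, giving {C,E,F,H,I,J,K,L,M} and {A,B,D}.
On input 0, block {C,E,F,H,I,J,K,L,M} splits into {C,F,I,J,K,L} and {E,H,M}.
Split {C,F,I,J,K,L} by δ(·,0) → {C,F,I,J,L} and {K}.
Split {C,F,I,J,L} by δ(·,1) → {F,J,L} and {C,I}.
The partition is now stable with 6 blocks: {F,J,L} | {G} | {A,B,D} | {E,H,M} | {K} | {C,I}.
A and I end up in different blocks, so they are distinguishable. For instance, the string '0' is accepted from only I.

No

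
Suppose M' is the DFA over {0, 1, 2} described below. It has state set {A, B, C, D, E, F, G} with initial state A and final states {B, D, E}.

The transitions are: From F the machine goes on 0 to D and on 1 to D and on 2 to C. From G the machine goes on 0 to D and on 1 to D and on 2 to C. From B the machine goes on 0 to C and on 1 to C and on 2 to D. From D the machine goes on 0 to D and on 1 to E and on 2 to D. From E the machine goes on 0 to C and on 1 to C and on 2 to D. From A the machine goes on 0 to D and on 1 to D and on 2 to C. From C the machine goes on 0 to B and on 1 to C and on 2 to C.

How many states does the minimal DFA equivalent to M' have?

First remove the unreachable states {F,G}; 5 states remain.
Start with accepting vs non-accepting: {B,D,E} | {A,C}.
Refine {B,D,E} on symbol 0: members go to different blocks, giving {B,E} and {D}.
On input 0, block {A,C} splits into {A} and {C}.
No further refinement is possible. Final partition (4 blocks): {B,E} | {A} | {D} | {C}.

4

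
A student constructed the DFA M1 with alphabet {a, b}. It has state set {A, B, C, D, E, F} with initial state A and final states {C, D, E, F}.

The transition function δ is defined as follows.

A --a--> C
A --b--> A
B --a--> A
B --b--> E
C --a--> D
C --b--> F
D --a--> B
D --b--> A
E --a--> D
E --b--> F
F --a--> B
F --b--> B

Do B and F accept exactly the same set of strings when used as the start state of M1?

P0 = {C,D,E,F} | {A,B}.
On input a, block {C,D,E,F} splits into {C,E} and {D,F}.
Refine {A,B} on symbol a: members go to different blocks, giving {A} and {B}.
Refine {D,F} on symbol b: members go to different blocks, giving {D} and {F}.
The partition is now stable with 5 blocks: {C,E} | {A} | {D} | {B} | {F}.
B and F end up in different blocks, so they are distinguishable. For instance, the string 'ε' is accepted from only F.

No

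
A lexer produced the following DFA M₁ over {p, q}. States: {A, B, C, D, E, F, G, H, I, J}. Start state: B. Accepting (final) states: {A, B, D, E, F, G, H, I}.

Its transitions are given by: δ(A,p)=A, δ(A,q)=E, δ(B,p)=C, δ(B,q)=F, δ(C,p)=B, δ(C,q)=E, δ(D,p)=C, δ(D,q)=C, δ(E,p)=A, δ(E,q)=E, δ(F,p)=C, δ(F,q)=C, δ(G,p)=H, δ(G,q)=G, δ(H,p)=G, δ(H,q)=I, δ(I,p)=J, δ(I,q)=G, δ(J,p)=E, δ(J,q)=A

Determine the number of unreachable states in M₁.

Starting at B and following transitions, the reachable set is {A, B, C, E, F}. That leaves D, G, H, I, J unreachable — 5 in total.

5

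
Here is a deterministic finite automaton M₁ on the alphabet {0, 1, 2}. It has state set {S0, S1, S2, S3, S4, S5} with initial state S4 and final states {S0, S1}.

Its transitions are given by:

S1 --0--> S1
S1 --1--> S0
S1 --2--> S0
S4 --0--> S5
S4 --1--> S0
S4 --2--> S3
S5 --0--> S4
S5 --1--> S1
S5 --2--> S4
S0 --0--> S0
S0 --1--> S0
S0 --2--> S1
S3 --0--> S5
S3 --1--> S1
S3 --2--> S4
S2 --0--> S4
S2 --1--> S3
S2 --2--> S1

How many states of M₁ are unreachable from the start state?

Starting at S4 and following transitions, the reachable set is {S0, S1, S3, S4, S5}. That leaves S2 unreachable — 1 in total.

1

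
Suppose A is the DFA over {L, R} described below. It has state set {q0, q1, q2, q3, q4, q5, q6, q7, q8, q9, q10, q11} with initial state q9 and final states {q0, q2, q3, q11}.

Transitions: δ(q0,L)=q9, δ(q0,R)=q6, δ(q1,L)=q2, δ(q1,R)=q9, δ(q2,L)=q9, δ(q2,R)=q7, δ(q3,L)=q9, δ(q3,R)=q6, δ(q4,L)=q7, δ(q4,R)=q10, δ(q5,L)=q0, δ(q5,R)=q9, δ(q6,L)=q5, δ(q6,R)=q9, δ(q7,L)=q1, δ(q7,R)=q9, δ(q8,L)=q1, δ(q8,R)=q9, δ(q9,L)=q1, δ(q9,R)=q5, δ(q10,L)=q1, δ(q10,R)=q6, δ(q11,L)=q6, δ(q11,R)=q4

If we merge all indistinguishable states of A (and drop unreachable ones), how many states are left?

4

First remove the unreachable states {q3,q4,q8,q10,q11}; 7 states remain.
Start with accepting vs non-accepting: {q0,q2} | {q1,q5,q6,q7,q9}.
On input L, block {q1,q5,q6,q7,q9} splits into {q6,q7,q9} and {q1,q5}.
Refine {q6,q7,q9} on symbol R: members go to different blocks, giving {q6,q7} and {q9}.
No further refinement is possible. Final partition (4 blocks): {q0,q2} | {q6,q7} | {q1,q5} | {q9}.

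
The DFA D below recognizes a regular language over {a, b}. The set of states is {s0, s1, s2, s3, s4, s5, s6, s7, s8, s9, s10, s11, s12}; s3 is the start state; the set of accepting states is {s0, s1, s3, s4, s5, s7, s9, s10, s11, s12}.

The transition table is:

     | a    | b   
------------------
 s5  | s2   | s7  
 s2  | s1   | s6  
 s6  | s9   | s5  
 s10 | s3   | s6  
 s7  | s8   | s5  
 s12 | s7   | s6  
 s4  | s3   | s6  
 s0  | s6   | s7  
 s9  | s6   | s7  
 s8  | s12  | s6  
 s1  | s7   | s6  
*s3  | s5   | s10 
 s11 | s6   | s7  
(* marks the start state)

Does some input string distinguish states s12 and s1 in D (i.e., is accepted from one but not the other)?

No

States {s0,s4,s11} cannot be reached from the start state, so discard them.
Initial partition by acceptance: {s1,s3,s5,s7,s9,s10,s12} | {s2,s6,s8}.
On input a, block {s1,s3,s5,s7,s9,s10,s12} splits into {s1,s3,s10,s12} and {s5,s7,s9}.
Split {s1,s3,s10,s12} by δ(·,a) → {s1,s3,s12} and {s10}.
Refine {s1,s3,s12} on symbol b: members go to different blocks, giving {s1,s12} and {s3}.
On input a, block {s2,s6,s8} splits into {s2,s8} and {s6}.
Refine {s5,s7,s9} on symbol a: members go to different blocks, giving {s5,s7} and {s9}.
The partition is now stable with 7 blocks: {s1,s12} | {s2,s8} | {s5,s7} | {s10} | {s3} | {s6} | {s9}.
s12 and s1 lie in the same block of the stable partition, so they are equivalent — no string distinguishes them.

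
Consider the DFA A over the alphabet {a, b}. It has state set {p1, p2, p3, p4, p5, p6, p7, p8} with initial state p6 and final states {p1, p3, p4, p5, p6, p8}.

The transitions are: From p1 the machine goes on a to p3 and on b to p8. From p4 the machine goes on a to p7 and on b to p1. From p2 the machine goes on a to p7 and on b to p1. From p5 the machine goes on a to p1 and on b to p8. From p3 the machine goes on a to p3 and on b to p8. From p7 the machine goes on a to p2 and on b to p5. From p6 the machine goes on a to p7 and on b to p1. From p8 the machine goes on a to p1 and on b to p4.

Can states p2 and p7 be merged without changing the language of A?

All states are reachable from the start state.
Start with accepting vs non-accepting: {p1,p3,p4,p5,p6,p8} | {p2,p7}.
Refine {p1,p3,p4,p5,p6,p8} on symbol a: members go to different blocks, giving {p1,p3,p5,p8} and {p4,p6}.
Split {p1,p3,p5,p8} by δ(·,b) → {p1,p3,p5} and {p8}.
No further refinement is possible. Final partition (4 blocks): {p1,p3,p5} | {p2,p7} | {p4,p6} | {p8}.
p2 and p7 lie in the same block of the stable partition, so they are equivalent — no string distinguishes them.

Yes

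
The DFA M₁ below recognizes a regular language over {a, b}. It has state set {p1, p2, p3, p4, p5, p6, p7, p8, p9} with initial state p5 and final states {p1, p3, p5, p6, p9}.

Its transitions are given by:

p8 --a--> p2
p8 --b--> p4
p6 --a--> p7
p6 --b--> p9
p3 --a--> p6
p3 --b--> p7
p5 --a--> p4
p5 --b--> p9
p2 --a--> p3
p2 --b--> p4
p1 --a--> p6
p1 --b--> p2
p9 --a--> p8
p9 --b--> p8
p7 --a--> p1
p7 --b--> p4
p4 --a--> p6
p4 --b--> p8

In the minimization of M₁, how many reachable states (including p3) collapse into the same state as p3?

2

All states are reachable from the start state.
P0 = {p1,p3,p5,p6,p9} | {p2,p4,p7,p8}.
Split {p1,p3,p5,p6,p9} by δ(·,a) → {p5,p6,p9} and {p1,p3}.
Split {p5,p6,p9} by δ(·,b) → {p5,p6} and {p9}.
On input a, block {p2,p4,p7,p8} splits into {p2,p7} and {p4} and {p8}.
Split {p5,p6} by δ(·,a) → {p5} and {p6}.
The partition is now stable with 7 blocks: {p5} | {p2,p7} | {p1,p3} | {p9} | {p4} | {p8} | {p6}.
The equivalence class containing p3 is {p1,p3}, of size 2.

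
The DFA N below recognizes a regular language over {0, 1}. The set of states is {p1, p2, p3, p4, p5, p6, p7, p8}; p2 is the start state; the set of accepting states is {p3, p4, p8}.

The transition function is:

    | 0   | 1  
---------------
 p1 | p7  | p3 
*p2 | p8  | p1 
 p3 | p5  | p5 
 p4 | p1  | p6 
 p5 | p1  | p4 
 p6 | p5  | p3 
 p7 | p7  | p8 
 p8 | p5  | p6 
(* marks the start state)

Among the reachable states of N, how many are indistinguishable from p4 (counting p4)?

Initial partition by acceptance: {p3,p4,p8} | {p1,p2,p5,p6,p7}.
Refine {p1,p2,p5,p6,p7} on symbol 0: members go to different blocks, giving {p1,p5,p6,p7} and {p2}.
Stable partition: {p3,p4,p8} | {p1,p5,p6,p7} | {p2} — 3 equivalence classes.
State p4 belongs to the block {p3,p4,p8}, which has 3 states.

3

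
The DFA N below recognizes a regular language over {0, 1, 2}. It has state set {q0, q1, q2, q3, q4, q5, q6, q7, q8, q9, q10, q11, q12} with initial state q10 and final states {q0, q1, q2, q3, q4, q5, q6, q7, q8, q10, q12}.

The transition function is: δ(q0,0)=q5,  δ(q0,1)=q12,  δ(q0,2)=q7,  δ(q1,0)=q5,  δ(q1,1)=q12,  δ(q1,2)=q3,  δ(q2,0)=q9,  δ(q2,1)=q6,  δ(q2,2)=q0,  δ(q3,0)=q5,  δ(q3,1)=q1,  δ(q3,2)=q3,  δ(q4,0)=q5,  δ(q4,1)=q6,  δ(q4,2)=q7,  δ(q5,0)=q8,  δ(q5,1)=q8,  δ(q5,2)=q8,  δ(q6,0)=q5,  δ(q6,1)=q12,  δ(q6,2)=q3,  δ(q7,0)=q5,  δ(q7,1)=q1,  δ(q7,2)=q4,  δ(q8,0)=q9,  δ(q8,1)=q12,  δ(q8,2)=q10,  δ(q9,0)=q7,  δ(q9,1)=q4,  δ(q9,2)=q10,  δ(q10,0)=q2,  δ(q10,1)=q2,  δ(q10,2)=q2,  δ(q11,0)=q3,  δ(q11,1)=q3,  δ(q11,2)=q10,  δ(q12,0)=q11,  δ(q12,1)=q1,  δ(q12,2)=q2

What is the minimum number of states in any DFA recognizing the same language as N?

8

Start with accepting vs non-accepting: {q0,q1,q2,q3,q4,q5,q6,q7,q8,q10,q12} | {q9,q11}.
On input 0, block {q0,q1,q2,q3,q4,q5,q6,q7,q8,q10,q12} splits into {q0,q1,q3,q4,q5,q6,q7,q10} and {q2,q8,q12}.
On input 0, block {q0,q1,q3,q4,q5,q6,q7,q10} splits into {q0,q1,q3,q4,q6,q7} and {q5,q10}.
Split {q0,q1,q3,q4,q6,q7} by δ(·,1) → {q0,q1,q6} and {q3,q4,q7}.
On input 1, block {q2,q8,q12} splits into {q2,q12} and {q8}.
On input 2, block {q2,q12} splits into {q2} and {q12}.
Refine {q5,q10} on symbol 0: members go to different blocks, giving {q5} and {q10}.
No further refinement is possible. Final partition (8 blocks): {q0,q1,q6} | {q9,q11} | {q2} | {q5} | {q3,q4,q7} | {q8} | {q12} | {q10}.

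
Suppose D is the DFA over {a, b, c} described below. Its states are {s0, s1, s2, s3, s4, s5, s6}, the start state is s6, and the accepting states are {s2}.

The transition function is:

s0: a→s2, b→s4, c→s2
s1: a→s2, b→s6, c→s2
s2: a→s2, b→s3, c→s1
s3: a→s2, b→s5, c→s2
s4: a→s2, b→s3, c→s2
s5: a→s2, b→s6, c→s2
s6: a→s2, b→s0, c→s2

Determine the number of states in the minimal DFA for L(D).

2

All states are reachable from the start state.
P0 = {s2} | {s0,s1,s3,s4,s5,s6}.
No further refinement is possible. Final partition (2 blocks): {s2} | {s0,s1,s3,s4,s5,s6}.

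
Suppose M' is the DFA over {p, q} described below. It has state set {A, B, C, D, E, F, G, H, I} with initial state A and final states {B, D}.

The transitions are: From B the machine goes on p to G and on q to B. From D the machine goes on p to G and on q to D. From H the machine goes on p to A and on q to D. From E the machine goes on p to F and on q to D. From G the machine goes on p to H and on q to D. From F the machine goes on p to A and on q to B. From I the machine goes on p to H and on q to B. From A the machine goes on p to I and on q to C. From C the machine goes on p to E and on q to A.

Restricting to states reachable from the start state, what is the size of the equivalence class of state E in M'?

3

Every state is reachable, so we keep all 9.
Start with accepting vs non-accepting: {B,D} | {A,C,E,F,G,H,I}.
Split {A,C,E,F,G,H,I} by δ(·,q) → {E,F,G,H,I} and {A,C}.
Split {E,F,G,H,I} by δ(·,p) → {E,G,I} and {F,H}.
Stable partition: {B,D} | {E,G,I} | {A,C} | {F,H} — 4 equivalence classes.
State E belongs to the block {E,G,I}, which has 3 states.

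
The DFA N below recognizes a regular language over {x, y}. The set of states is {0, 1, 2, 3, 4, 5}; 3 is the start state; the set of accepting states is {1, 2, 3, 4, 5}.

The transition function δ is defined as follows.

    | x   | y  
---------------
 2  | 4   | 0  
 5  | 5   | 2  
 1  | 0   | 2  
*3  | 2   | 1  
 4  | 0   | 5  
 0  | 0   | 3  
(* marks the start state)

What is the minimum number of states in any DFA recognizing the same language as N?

Every state is reachable, so we keep all 6.
Start with accepting vs non-accepting: {1,2,3,4,5} | {0}.
On input x, block {1,2,3,4,5} splits into {2,3,5} and {1,4}.
Split {2,3,5} by δ(·,x) → {3,5} and {2}.
Split {3,5} by δ(·,x) → {3} and {5}.
On input y, block {1,4} splits into {1} and {4}.
Stable partition: {3} | {0} | {1} | {2} | {5} | {4} — 6 equivalence classes.

6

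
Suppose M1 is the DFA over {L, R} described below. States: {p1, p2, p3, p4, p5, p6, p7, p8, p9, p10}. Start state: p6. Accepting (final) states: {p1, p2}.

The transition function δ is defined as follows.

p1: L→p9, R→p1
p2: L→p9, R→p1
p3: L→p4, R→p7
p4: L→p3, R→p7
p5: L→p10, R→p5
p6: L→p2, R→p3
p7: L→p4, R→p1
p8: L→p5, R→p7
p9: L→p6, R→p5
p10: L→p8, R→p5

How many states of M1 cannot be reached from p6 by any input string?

A breadth-first search from the start state visits every state.

0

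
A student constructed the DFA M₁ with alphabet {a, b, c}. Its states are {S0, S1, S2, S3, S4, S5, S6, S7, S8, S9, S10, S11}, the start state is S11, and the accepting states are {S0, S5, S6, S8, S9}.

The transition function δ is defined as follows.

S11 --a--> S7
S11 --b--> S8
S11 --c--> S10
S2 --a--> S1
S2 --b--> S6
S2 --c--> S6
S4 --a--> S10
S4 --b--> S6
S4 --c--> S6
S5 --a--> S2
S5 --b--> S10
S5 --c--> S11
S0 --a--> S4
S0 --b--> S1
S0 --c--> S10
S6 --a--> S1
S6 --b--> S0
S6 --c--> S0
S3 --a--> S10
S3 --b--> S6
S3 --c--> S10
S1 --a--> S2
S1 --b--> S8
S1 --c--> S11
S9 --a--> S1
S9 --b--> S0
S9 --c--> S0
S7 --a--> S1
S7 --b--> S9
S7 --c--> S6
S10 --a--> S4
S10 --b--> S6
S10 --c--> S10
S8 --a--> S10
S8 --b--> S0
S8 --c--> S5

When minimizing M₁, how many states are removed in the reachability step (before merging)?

No path from S11 leads to S3; the other 11 states are all reachable.

1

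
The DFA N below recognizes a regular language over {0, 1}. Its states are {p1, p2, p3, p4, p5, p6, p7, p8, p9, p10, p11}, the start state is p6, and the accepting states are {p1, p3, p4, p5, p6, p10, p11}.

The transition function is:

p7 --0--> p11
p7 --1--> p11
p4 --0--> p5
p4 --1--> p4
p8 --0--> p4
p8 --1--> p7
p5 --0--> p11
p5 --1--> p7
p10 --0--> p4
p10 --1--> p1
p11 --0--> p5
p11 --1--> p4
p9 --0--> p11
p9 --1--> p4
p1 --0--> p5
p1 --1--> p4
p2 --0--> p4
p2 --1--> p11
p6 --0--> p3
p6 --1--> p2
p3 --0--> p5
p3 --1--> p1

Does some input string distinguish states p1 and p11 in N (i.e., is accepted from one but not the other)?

No

First remove the unreachable states {p8,p9,p10}; 8 states remain.
Initial partition by acceptance: {p1,p3,p4,p5,p6,p11} | {p2,p7}.
On input 1, block {p1,p3,p4,p5,p6,p11} splits into {p1,p3,p4,p11} and {p5,p6}.
The partition is now stable with 3 blocks: {p1,p3,p4,p11} | {p2,p7} | {p5,p6}.
p1 and p11 lie in the same block of the stable partition, so they are equivalent — no string distinguishes them.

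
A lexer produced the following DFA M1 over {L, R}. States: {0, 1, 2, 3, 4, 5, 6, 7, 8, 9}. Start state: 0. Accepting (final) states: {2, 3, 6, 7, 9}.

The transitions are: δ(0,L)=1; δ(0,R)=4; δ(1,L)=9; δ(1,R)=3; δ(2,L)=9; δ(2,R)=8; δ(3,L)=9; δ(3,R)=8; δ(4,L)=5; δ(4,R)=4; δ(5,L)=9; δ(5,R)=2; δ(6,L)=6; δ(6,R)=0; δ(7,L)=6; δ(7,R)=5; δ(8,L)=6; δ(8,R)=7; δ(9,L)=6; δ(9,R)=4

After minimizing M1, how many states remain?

All states are reachable from the start state.
Start with accepting vs non-accepting: {2,3,6,7,9} | {0,1,4,5,8}.
Split {0,1,4,5,8} by δ(·,L) → {1,5,8} and {0,4}.
On input R, block {2,3,6,7,9} splits into {2,3,7} and {6,9}.
The partition is now stable with 4 blocks: {2,3,7} | {1,5,8} | {0,4} | {6,9}.

4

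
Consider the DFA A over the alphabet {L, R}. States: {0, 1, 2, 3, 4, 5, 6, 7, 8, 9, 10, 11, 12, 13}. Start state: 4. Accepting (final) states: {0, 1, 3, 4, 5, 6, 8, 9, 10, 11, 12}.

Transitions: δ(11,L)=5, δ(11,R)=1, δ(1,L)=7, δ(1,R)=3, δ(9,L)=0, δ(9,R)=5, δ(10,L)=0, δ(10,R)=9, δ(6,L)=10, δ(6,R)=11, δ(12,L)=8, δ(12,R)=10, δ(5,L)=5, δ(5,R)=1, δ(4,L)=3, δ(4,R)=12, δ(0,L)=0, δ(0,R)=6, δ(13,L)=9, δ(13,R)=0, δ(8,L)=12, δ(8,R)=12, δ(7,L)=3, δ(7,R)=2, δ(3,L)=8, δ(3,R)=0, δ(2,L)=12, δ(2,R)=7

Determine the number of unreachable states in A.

1

BFS from 4 reaches {0, 1, 2, 3, 4, 5, 6, 7, 8, 9, 10, 11, 12}; the 1 state(s) 13 are never visited.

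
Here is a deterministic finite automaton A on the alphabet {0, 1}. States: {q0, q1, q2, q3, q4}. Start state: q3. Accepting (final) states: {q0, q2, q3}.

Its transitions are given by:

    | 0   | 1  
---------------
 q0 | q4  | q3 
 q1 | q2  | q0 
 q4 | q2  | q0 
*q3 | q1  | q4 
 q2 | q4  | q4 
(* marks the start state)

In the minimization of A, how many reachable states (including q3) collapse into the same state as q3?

Start with accepting vs non-accepting: {q0,q2,q3} | {q1,q4}.
On input 1, block {q0,q2,q3} splits into {q2,q3} and {q0}.
No further refinement is possible. Final partition (3 blocks): {q2,q3} | {q1,q4} | {q0}.
State q3 belongs to the block {q2,q3}, which has 2 states.

2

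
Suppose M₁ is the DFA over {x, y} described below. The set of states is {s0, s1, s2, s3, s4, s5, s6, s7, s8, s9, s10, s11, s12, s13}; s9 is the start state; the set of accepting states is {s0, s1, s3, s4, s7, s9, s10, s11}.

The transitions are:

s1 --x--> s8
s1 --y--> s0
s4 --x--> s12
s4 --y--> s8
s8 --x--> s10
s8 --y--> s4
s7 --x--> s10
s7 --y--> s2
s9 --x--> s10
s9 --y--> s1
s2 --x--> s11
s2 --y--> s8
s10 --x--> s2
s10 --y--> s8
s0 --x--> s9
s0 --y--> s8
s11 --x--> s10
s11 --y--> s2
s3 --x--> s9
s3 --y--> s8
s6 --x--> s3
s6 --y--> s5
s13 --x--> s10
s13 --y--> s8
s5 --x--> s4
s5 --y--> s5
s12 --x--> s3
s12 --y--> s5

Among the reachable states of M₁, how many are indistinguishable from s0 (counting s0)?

States {s6,s7,s13} cannot be reached from the start state, so discard them.
Initial partition by acceptance: {s0,s1,s3,s4,s9,s10,s11} | {s2,s5,s8,s12}.
Refine {s0,s1,s3,s4,s9,s10,s11} on symbol x: members go to different blocks, giving {s0,s3,s9,s11} and {s1,s4,s10}.
Split {s0,s3,s9,s11} by δ(·,x) → {s0,s3} and {s9,s11}.
Refine {s2,s5,s8,s12} on symbol x: members go to different blocks, giving {s5,s8} and {s2} and {s12}.
Split {s5,s8} by δ(·,y) → {s5} and {s8}.
Refine {s1,s4,s10} on symbol x: members go to different blocks, giving {s1} and {s4} and {s10}.
On input y, block {s9,s11} splits into {s9} and {s11}.
No further refinement is possible. Final partition (10 blocks): {s0,s3} | {s5} | {s1} | {s9} | {s2} | {s12} | {s8} | {s4} | {s10} | {s11}.
State s0 belongs to the block {s0,s3}, which has 2 states.

2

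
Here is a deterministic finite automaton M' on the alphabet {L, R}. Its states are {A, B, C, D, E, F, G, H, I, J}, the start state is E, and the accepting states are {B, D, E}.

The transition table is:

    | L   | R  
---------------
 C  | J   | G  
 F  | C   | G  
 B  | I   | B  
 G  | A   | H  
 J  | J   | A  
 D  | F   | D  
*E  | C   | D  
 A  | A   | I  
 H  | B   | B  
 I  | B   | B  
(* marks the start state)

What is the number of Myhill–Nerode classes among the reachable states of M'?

All states are reachable from the start state.
Start with accepting vs non-accepting: {B,D,E} | {A,C,F,G,H,I,J}.
Refine {A,C,F,G,H,I,J} on symbol L: members go to different blocks, giving {A,C,F,G,J} and {H,I}.
Refine {B,D,E} on symbol L: members go to different blocks, giving {D,E} and {B}.
On input R, block {A,C,F,G,J} splits into {C,F,J} and {A,G}.
The partition is now stable with 5 blocks: {D,E} | {C,F,J} | {H,I} | {B} | {A,G}.

5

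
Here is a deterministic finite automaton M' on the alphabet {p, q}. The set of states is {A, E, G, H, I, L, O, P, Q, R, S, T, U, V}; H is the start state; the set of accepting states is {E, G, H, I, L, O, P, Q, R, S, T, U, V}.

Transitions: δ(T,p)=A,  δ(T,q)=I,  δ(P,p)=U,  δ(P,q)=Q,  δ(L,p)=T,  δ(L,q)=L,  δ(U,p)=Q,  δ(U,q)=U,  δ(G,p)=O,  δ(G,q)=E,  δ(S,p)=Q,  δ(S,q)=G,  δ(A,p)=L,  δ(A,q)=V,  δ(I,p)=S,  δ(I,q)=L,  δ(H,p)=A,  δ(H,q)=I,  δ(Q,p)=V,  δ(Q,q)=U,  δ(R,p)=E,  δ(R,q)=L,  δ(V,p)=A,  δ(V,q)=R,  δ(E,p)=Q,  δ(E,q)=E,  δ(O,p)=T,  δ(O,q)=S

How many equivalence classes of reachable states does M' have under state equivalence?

States {P} cannot be reached from the start state, so discard them.
P0 = {E,G,H,I,L,O,Q,R,S,T,U,V} | {A}.
On input p, block {E,G,H,I,L,O,Q,R,S,T,U,V} splits into {E,G,I,L,O,Q,R,S,U} and {H,T,V}.
On input p, block {E,G,I,L,O,Q,R,S,U} splits into {E,G,I,R,S,U} and {L,O,Q}.
On input p, block {E,G,I,R,S,U} splits into {E,G,S,U} and {I,R}.
On input q, block {L,O,Q} splits into {O,Q} and {L}.
The partition is now stable with 6 blocks: {E,G,S,U} | {A} | {H,T,V} | {O,Q} | {I,R} | {L}.

6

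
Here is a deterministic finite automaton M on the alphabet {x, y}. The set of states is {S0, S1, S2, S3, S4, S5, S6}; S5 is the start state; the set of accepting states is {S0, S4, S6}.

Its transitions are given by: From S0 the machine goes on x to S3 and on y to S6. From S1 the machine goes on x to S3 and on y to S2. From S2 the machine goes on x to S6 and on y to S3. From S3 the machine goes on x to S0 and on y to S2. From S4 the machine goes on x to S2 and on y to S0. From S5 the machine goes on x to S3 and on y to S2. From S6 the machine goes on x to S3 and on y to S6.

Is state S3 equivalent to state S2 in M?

States {S1,S4} cannot be reached from the start state, so discard them.
P0 = {S0,S6} | {S2,S3,S5}.
Refine {S2,S3,S5} on symbol x: members go to different blocks, giving {S2,S3} and {S5}.
The partition is now stable with 3 blocks: {S0,S6} | {S2,S3} | {S5}.
S3 and S2 lie in the same block of the stable partition, so they are equivalent — no string distinguishes them.

Yes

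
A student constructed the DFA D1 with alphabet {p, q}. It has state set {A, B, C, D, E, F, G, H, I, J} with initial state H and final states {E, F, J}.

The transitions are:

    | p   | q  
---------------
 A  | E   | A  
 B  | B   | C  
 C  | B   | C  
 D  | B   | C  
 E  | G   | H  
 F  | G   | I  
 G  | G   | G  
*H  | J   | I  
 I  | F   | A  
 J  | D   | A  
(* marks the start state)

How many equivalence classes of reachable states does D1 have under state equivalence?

3

All states are reachable from the start state.
P0 = {E,F,J} | {A,B,C,D,G,H,I}.
Refine {A,B,C,D,G,H,I} on symbol p: members go to different blocks, giving {B,C,D,G} and {A,H,I}.
No further refinement is possible. Final partition (3 blocks): {E,F,J} | {B,C,D,G} | {A,H,I}.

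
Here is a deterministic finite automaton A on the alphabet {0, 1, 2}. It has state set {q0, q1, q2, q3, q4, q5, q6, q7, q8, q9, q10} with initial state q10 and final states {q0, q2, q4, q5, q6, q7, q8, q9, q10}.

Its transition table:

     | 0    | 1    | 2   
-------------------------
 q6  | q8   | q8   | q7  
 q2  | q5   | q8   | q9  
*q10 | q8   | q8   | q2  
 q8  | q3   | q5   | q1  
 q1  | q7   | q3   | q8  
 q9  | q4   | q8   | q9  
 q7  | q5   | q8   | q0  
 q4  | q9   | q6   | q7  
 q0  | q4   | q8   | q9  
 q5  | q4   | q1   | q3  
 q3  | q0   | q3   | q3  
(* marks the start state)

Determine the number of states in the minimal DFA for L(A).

8

Every state is reachable, so we keep all 11.
P0 = {q0,q2,q4,q5,q6,q7,q8,q9,q10} | {q1,q3}.
Refine {q0,q2,q4,q5,q6,q7,q8,q9,q10} on symbol 0: members go to different blocks, giving {q0,q2,q4,q5,q6,q7,q9,q10} and {q8}.
On input 0, block {q0,q2,q4,q5,q6,q7,q9,q10} splits into {q0,q2,q4,q5,q7,q9} and {q6,q10}.
On input 1, block {q0,q2,q4,q5,q7,q9} splits into {q0,q2,q7,q9} and {q4} and {q5}.
Refine {q0,q2,q7,q9} on symbol 0: members go to different blocks, giving {q0,q9} and {q2,q7}.
Split {q1,q3} by δ(·,0) → {q1} and {q3}.
No further refinement is possible. Final partition (8 blocks): {q0,q9} | {q1} | {q8} | {q6,q10} | {q4} | {q5} | {q2,q7} | {q3}.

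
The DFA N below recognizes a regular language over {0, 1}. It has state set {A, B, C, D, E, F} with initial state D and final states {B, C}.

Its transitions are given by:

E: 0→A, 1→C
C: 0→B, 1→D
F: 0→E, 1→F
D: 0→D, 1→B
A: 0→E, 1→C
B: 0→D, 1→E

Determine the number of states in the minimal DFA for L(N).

Reachable states from the start: {A,B,C,D,E}. Unreachable: {F} — drop them.
Initial partition by acceptance: {B,C} | {A,D,E}.
Split {B,C} by δ(·,0) → {B} and {C}.
On input 1, block {A,D,E} splits into {A,E} and {D}.
No further refinement is possible. Final partition (4 blocks): {B} | {A,E} | {C} | {D}.

4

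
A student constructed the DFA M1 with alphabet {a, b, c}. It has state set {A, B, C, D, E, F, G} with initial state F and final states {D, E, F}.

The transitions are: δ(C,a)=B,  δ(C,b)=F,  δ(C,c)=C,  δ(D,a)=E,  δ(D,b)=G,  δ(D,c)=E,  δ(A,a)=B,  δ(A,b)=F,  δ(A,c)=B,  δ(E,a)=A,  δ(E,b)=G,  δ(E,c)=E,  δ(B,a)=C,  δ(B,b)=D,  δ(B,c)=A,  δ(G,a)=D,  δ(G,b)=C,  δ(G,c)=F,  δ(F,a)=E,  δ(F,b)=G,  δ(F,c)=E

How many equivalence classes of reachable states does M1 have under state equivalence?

4

Every state is reachable, so we keep all 7.
Initial partition by acceptance: {D,E,F} | {A,B,C,G}.
Refine {D,E,F} on symbol a: members go to different blocks, giving {D,F} and {E}.
Refine {A,B,C,G} on symbol a: members go to different blocks, giving {A,B,C} and {G}.
Stable partition: {D,F} | {A,B,C} | {E} | {G} — 4 equivalence classes.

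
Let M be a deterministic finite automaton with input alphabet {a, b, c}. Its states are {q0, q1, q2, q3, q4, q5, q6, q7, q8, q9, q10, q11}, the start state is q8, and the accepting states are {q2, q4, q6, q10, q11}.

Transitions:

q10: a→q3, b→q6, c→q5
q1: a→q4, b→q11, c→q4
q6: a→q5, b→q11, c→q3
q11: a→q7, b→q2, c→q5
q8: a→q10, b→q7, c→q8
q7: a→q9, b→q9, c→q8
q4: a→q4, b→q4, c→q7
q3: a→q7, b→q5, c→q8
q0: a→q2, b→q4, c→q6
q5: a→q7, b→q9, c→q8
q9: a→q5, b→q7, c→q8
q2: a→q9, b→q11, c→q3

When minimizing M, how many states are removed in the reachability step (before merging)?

3

Starting at q8 and following transitions, the reachable set is {q2, q3, q5, q6, q7, q8, q9, q10, q11}. That leaves q0, q1, q4 unreachable — 3 in total.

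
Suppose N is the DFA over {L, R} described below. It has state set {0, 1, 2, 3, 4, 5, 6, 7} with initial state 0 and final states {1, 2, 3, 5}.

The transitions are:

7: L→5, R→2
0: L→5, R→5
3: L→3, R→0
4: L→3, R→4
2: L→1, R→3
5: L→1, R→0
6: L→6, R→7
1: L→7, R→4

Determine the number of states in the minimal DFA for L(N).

First remove the unreachable states {6}; 7 states remain.
Start with accepting vs non-accepting: {1,2,3,5} | {0,4,7}.
Split {1,2,3,5} by δ(·,L) → {2,3,5} and {1}.
On input L, block {2,3,5} splits into {2,5} and {3}.
On input R, block {2,5} splits into {2} and {5}.
Split {0,4,7} by δ(·,L) → {0,7} and {4}.
On input R, block {0,7} splits into {0} and {7}.
Stable partition: {2} | {0} | {1} | {3} | {5} | {4} | {7} — 7 equivalence classes.

7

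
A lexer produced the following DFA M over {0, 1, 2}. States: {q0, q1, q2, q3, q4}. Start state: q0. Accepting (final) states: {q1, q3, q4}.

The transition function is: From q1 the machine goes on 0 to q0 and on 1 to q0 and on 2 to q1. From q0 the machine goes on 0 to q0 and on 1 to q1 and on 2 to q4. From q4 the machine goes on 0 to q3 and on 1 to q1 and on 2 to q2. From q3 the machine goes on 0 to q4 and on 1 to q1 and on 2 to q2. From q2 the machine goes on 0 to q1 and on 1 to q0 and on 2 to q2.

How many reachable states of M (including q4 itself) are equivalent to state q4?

Every state is reachable, so we keep all 5.
P0 = {q1,q3,q4} | {q0,q2}.
Refine {q1,q3,q4} on symbol 0: members go to different blocks, giving {q3,q4} and {q1}.
Refine {q0,q2} on symbol 0: members go to different blocks, giving {q0} and {q2}.
Stable partition: {q3,q4} | {q0} | {q1} | {q2} — 4 equivalence classes.
The equivalence class containing q4 is {q3,q4}, of size 2.

2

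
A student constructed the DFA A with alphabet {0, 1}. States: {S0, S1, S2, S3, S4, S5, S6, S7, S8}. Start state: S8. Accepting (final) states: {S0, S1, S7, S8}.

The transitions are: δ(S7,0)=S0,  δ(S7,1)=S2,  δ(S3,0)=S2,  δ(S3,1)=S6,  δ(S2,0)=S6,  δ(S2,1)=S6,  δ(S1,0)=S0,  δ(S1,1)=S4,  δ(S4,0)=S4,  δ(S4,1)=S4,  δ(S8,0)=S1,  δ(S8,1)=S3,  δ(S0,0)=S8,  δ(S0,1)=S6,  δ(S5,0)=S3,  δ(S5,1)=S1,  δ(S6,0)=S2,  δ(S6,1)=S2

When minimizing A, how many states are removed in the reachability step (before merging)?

2

No path from S8 leads to S5, S7; the other 7 states are all reachable.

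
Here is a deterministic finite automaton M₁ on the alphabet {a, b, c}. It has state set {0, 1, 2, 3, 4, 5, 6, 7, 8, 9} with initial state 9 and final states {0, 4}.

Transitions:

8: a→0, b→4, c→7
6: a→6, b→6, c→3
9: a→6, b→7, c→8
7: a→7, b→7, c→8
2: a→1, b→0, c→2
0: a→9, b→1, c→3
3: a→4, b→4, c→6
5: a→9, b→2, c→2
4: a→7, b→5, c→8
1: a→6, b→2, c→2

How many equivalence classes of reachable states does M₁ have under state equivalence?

Start with accepting vs non-accepting: {0,4} | {1,2,3,5,6,7,8,9}.
On input a, block {1,2,3,5,6,7,8,9} splits into {1,2,5,6,7,9} and {3,8}.
Split {1,2,5,6,7,9} by δ(·,b) → {1,5,6,7,9} and {2}.
Split {1,5,6,7,9} by δ(·,b) → {6,7,9} and {1,5}.
Stable partition: {0,4} | {6,7,9} | {3,8} | {2} | {1,5} — 5 equivalence classes.

5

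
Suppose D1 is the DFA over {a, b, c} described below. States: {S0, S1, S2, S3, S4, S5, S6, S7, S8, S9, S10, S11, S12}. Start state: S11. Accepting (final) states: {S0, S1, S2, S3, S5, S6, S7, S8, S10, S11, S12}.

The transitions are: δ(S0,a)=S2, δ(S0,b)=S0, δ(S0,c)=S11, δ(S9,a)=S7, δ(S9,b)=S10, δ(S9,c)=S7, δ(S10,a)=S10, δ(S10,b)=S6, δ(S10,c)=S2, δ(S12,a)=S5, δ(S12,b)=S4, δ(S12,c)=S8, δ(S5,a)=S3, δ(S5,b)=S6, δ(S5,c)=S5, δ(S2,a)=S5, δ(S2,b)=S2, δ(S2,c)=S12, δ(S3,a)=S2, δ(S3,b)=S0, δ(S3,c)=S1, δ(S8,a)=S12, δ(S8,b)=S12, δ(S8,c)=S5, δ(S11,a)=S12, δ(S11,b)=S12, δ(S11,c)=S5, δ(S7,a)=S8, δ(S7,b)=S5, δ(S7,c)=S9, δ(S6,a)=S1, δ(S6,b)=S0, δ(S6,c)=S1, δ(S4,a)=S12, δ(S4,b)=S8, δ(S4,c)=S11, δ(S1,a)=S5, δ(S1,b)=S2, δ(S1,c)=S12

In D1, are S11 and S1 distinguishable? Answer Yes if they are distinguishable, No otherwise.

Reachable states from the start: {S0,S1,S2,S3,S4,S5,S6,S8,S11,S12}. Unreachable: {S7,S9,S10} — drop them.
P0 = {S0,S1,S2,S3,S5,S6,S8,S11,S12} | {S4}.
Split {S0,S1,S2,S3,S5,S6,S8,S11,S12} by δ(·,b) → {S0,S1,S2,S3,S5,S6,S8,S11} and {S12}.
Refine {S0,S1,S2,S3,S5,S6,S8,S11} on symbol a: members go to different blocks, giving {S0,S1,S2,S3,S5,S6} and {S8,S11}.
On input c, block {S0,S1,S2,S3,S5,S6} splits into {S3,S5,S6} and {S1,S2} and {S0}.
Refine {S3,S5,S6} on symbol a: members go to different blocks, giving {S3,S6} and {S5}.
Stable partition: {S3,S6} | {S4} | {S12} | {S8,S11} | {S1,S2} | {S0} | {S5} — 7 equivalence classes.
S11 and S1 end up in different blocks, so they are distinguishable. For instance, the string 'ab' is accepted from only S1.

Yes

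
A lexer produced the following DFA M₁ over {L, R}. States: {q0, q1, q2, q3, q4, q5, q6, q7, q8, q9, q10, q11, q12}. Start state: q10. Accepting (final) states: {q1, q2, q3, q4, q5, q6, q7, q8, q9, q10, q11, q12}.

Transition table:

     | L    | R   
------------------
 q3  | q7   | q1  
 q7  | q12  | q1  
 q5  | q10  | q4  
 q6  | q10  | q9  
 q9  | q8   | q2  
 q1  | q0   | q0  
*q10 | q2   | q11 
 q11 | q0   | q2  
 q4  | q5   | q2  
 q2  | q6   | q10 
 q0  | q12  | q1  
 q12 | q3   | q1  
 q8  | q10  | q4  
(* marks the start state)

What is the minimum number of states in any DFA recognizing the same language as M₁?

All states are reachable from the start state.
Start with accepting vs non-accepting: {q1,q2,q3,q4,q5,q6,q7,q8,q9,q10,q11,q12} | {q0}.
On input L, block {q1,q2,q3,q4,q5,q6,q7,q8,q9,q10,q11,q12} splits into {q2,q3,q4,q5,q6,q7,q8,q9,q10,q12} and {q1,q11}.
On input R, block {q2,q3,q4,q5,q6,q7,q8,q9,q10,q12} splits into {q2,q4,q5,q6,q8,q9} and {q3,q7,q10,q12}.
Refine {q2,q4,q5,q6,q8,q9} on symbol L: members go to different blocks, giving {q2,q4,q9} and {q5,q6,q8}.
Split {q2,q4,q9} by δ(·,R) → {q4,q9} and {q2}.
On input R, block {q1,q11} splits into {q1} and {q11}.
Split {q3,q7,q10,q12} by δ(·,L) → {q3,q7,q12} and {q10}.
Stable partition: {q4,q9} | {q0} | {q1} | {q3,q7,q12} | {q5,q6,q8} | {q2} | {q11} | {q10} — 8 equivalence classes.

8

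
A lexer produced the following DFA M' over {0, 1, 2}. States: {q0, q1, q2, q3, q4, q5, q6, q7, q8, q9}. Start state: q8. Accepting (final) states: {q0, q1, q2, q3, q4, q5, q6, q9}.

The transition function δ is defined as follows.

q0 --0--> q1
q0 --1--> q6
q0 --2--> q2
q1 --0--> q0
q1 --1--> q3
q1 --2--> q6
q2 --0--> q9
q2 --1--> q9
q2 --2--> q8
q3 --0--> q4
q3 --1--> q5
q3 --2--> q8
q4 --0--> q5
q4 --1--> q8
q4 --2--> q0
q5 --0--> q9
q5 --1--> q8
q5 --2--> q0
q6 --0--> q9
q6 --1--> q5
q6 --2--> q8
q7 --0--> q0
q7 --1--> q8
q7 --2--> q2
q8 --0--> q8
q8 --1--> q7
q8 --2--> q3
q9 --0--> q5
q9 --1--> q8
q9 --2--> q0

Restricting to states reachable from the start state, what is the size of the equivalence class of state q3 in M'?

All states are reachable from the start state.
Start with accepting vs non-accepting: {q0,q1,q2,q3,q4,q5,q6,q9} | {q7,q8}.
Refine {q0,q1,q2,q3,q4,q5,q6,q9} on symbol 1: members go to different blocks, giving {q0,q1,q2,q3,q6} and {q4,q5,q9}.
On input 0, block {q0,q1,q2,q3,q6} splits into {q2,q3,q6} and {q0,q1}.
Refine {q7,q8} on symbol 0: members go to different blocks, giving {q7} and {q8}.
No further refinement is possible. Final partition (5 blocks): {q2,q3,q6} | {q7} | {q4,q5,q9} | {q0,q1} | {q8}.
State q3 belongs to the block {q2,q3,q6}, which has 3 states.

3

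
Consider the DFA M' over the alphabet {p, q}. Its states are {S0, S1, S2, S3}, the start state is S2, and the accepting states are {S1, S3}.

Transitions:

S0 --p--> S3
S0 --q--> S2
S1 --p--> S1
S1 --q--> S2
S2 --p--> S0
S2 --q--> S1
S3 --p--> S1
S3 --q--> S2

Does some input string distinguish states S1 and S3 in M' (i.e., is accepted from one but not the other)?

Every state is reachable, so we keep all 4.
Start with accepting vs non-accepting: {S1,S3} | {S0,S2}.
On input p, block {S0,S2} splits into {S0} and {S2}.
Stable partition: {S1,S3} | {S0} | {S2} — 3 equivalence classes.
S1 and S3 lie in the same block of the stable partition, so they are equivalent — no string distinguishes them.

No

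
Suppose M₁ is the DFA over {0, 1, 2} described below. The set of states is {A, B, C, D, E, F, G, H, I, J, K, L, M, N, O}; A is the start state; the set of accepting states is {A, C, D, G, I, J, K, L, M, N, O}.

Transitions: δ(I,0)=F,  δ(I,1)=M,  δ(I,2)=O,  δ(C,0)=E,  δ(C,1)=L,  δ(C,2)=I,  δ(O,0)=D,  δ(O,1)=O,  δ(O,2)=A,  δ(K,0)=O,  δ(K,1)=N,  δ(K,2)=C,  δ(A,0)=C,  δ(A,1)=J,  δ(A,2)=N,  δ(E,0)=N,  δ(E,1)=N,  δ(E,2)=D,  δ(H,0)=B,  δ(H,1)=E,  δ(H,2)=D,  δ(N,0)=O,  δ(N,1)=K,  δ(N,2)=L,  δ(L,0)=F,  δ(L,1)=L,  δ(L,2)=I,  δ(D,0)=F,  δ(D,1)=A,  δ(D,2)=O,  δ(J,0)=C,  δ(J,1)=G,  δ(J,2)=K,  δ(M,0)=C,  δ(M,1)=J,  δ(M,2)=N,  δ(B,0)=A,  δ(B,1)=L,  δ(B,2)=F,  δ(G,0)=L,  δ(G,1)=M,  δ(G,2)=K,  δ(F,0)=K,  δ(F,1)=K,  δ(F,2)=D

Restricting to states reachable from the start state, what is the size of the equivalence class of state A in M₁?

4

Reachable states from the start: {A,C,D,E,F,G,I,J,K,L,M,N,O}. Unreachable: {B,H} — drop them.
P0 = {A,C,D,G,I,J,K,L,M,N,O} | {E,F}.
Split {A,C,D,G,I,J,K,L,M,N,O} by δ(·,0) → {A,G,J,K,M,N,O} and {C,D,I,L}.
Split {A,G,J,K,M,N,O} by δ(·,0) → {A,G,J,M,O} and {K,N}.
Refine {A,G,J,M,O} on symbol 2: members go to different blocks, giving {A,G,J,M} and {O}.
Split {C,D,I,L} by δ(·,1) → {C,L} and {D,I}.
The partition is now stable with 6 blocks: {A,G,J,M} | {E,F} | {C,L} | {K,N} | {O} | {D,I}.
State A belongs to the block {A,G,J,M}, which has 4 states.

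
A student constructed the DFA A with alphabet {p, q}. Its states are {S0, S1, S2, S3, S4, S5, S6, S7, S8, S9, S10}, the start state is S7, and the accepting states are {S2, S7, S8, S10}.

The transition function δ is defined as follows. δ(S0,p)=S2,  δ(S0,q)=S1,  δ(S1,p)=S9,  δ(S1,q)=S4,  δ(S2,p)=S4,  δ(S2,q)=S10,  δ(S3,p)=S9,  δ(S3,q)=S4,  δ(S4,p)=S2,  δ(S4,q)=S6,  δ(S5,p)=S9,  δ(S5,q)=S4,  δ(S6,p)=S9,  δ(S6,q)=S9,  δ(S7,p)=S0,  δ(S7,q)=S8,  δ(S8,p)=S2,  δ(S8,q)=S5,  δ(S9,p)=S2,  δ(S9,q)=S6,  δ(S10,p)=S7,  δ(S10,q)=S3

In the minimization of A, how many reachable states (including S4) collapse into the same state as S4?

3

All states are reachable from the start state.
P0 = {S2,S7,S8,S10} | {S0,S1,S3,S4,S5,S6,S9}.
On input p, block {S2,S7,S8,S10} splits into {S2,S7} and {S8,S10}.
On input p, block {S0,S1,S3,S4,S5,S6,S9} splits into {S1,S3,S5,S6} and {S0,S4,S9}.
Stable partition: {S2,S7} | {S1,S3,S5,S6} | {S8,S10} | {S0,S4,S9} — 4 equivalence classes.
State S4 belongs to the block {S0,S4,S9}, which has 3 states.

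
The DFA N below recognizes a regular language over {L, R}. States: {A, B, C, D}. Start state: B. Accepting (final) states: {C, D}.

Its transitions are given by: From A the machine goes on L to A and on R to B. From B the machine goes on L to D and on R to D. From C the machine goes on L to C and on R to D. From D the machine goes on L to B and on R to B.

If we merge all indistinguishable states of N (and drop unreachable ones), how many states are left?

2

First remove the unreachable states {A,C}; 2 states remain.
Initial partition by acceptance: {D} | {B}.
The partition is now stable with 2 blocks: {D} | {B}.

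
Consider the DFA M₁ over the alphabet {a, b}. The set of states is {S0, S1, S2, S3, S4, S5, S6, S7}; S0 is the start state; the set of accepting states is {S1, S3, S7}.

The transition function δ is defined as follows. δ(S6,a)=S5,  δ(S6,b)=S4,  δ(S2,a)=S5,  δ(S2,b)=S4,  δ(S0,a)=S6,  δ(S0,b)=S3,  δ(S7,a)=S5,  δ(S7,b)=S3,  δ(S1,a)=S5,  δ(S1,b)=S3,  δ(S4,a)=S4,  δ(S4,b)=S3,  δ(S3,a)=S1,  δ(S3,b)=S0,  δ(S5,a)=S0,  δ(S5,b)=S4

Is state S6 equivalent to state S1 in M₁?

No

Reachable states from the start: {S0,S1,S3,S4,S5,S6}. Unreachable: {S2,S7} — drop them.
Start with accepting vs non-accepting: {S1,S3} | {S0,S4,S5,S6}.
On input a, block {S1,S3} splits into {S1} and {S3}.
On input b, block {S0,S4,S5,S6} splits into {S0,S4} and {S5,S6}.
Refine {S0,S4} on symbol a: members go to different blocks, giving {S0} and {S4}.
Refine {S5,S6} on symbol a: members go to different blocks, giving {S5} and {S6}.
No further refinement is possible. Final partition (6 blocks): {S1} | {S0} | {S3} | {S5} | {S4} | {S6}.
S6 and S1 end up in different blocks, so they are distinguishable. For instance, the string 'ε' is accepted from only S1.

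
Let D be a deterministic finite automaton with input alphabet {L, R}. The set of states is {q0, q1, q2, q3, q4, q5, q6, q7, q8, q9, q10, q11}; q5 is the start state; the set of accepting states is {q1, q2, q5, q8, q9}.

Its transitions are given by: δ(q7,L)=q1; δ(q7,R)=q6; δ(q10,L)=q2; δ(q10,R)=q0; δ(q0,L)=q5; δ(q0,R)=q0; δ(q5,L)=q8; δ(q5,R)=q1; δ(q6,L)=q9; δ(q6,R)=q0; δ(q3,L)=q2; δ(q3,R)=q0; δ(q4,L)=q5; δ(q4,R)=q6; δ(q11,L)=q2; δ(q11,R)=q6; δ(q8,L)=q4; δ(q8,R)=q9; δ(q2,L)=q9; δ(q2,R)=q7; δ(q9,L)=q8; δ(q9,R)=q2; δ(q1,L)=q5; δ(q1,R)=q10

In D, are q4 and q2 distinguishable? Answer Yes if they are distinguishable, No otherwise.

Yes

Reachable states from the start: {q0,q1,q2,q4,q5,q6,q7,q8,q9,q10}. Unreachable: {q3,q11} — drop them.
Initial partition by acceptance: {q1,q2,q5,q8,q9} | {q0,q4,q6,q7,q10}.
On input L, block {q1,q2,q5,q8,q9} splits into {q1,q2,q5,q9} and {q8}.
On input L, block {q1,q2,q5,q9} splits into {q1,q2} and {q5,q9}.
On input L, block {q0,q4,q6,q7,q10} splits into {q0,q4,q6} and {q7,q10}.
No further refinement is possible. Final partition (5 blocks): {q1,q2} | {q0,q4,q6} | {q8} | {q5,q9} | {q7,q10}.
q4 and q2 end up in different blocks, so they are distinguishable. For instance, the string 'ε' is accepted from only q2.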